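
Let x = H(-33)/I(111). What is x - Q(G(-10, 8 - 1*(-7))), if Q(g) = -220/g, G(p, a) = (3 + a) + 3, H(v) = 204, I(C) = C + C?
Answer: 8854/777 ≈ 11.395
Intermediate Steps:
I(C) = 2*C
G(p, a) = 6 + a
x = 34/37 (x = 204/((2*111)) = 204/222 = 204*(1/222) = 34/37 ≈ 0.91892)
x - Q(G(-10, 8 - 1*(-7))) = 34/37 - (-220)/(6 + (8 - 1*(-7))) = 34/37 - (-220)/(6 + (8 + 7)) = 34/37 - (-220)/(6 + 15) = 34/37 - (-220)/21 = 34/37 - 1*(-220/21) = 34/37 + 220/21 = 8854/777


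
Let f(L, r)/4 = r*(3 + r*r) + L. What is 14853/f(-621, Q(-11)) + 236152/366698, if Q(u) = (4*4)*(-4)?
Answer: 121472360231/192851611972 ≈ 0.62988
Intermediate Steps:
Q(u) = -64 (Q(u) = 16*(-4) = -64)
f(L, r) = 4*L + 4*r*(3 + r²) (f(L, r) = 4*(r*(3 + r*r) + L) = 4*(r*(3 + r²) + L) = 4*(L + r*(3 + r²)) = 4*L + 4*r*(3 + r²))
14853/f(-621, Q(-11)) + 236152/366698 = 14853/(4*(-621) + 4*(-64)³ + 12*(-64)) + 236152/366698 = 14853/(-2484 + 4*(-262144) - 768) + 236152*(1/366698) = 14853/(-2484 - 1048576 - 768) + 118076/183349 = 14853/(-1051828) + 118076/183349 = 14853*(-1/1051828) + 118076/183349 = -14853/1051828 + 118076/183349 = 121472360231/192851611972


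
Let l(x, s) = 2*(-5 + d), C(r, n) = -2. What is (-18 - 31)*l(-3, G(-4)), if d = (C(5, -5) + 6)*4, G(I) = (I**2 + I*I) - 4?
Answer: -1078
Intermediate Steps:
G(I) = -4 + 2*I**2 (G(I) = (I**2 + I**2) - 4 = 2*I**2 - 4 = -4 + 2*I**2)
d = 16 (d = (-2 + 6)*4 = 4*4 = 16)
l(x, s) = 22 (l(x, s) = 2*(-5 + 16) = 2*11 = 22)
(-18 - 31)*l(-3, G(-4)) = (-18 - 31)*22 = -49*22 = -1078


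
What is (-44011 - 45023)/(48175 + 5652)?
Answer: -4686/2833 ≈ -1.6541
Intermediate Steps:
(-44011 - 45023)/(48175 + 5652) = -89034/53827 = -89034*1/53827 = -4686/2833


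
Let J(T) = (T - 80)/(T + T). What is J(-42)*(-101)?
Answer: -6161/42 ≈ -146.69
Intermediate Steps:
J(T) = (-80 + T)/(2*T) (J(T) = (-80 + T)/((2*T)) = (-80 + T)*(1/(2*T)) = (-80 + T)/(2*T))
J(-42)*(-101) = ((1/2)*(-80 - 42)/(-42))*(-101) = ((1/2)*(-1/42)*(-122))*(-101) = (61/42)*(-101) = -6161/42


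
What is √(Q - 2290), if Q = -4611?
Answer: I*√6901 ≈ 83.072*I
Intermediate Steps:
√(Q - 2290) = √(-4611 - 2290) = √(-6901) = I*√6901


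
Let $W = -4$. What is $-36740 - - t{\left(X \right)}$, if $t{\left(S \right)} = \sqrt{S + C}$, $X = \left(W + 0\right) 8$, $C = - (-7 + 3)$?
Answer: $-36740 + 2 i \sqrt{7} \approx -36740.0 + 5.2915 i$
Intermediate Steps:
$C = 4$ ($C = \left(-1\right) \left(-4\right) = 4$)
$X = -32$ ($X = \left(-4 + 0\right) 8 = \left(-4\right) 8 = -32$)
$t{\left(S \right)} = \sqrt{4 + S}$ ($t{\left(S \right)} = \sqrt{S + 4} = \sqrt{4 + S}$)
$-36740 - - t{\left(X \right)} = -36740 - - \sqrt{4 - 32} = -36740 - - \sqrt{-28} = -36740 - - 2 i \sqrt{7} = -36740 + 2 i \sqrt{7}$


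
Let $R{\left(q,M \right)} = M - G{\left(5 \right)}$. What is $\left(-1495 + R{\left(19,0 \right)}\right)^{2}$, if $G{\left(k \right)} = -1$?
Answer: $2232036$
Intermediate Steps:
$R{\left(q,M \right)} = 1 + M$ ($R{\left(q,M \right)} = M - -1 = M + 1 = 1 + M$)
$\left(-1495 + R{\left(19,0 \right)}\right)^{2} = \left(-1495 + \left(1 + 0\right)\right)^{2} = \left(-1495 + 1\right)^{2} = \left(-1494\right)^{2} = 2232036$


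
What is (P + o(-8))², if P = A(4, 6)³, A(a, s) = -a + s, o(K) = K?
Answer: 0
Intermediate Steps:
A(a, s) = s - a
P = 8 (P = (6 - 1*4)³ = (6 - 4)³ = 2³ = 8)
(P + o(-8))² = (8 - 8)² = 0² = 0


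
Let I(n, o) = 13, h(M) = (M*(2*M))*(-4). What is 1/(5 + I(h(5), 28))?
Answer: 1/18 ≈ 0.055556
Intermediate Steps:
h(M) = -8*M² (h(M) = (2*M²)*(-4) = -8*M²)
1/(5 + I(h(5), 28)) = 1/(5 + 13) = 1/18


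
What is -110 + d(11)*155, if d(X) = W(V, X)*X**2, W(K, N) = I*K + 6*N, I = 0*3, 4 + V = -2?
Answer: 1237720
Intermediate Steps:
V = -6 (V = -4 - 2 = -6)
I = 0
W(K, N) = 6*N (W(K, N) = 0*K + 6*N = 0 + 6*N = 6*N)
d(X) = 6*X**3 (d(X) = (6*X)*X**2 = 6*X**3)
-110 + d(11)*155 = -110 + (6*11**3)*155 = -110 + (6*1331)*155 = -110 + 7986*155 = -110 + 1237830 = 1237720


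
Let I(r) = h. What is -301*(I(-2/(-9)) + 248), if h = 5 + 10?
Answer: -79163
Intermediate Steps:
h = 15
I(r) = 15
-301*(I(-2/(-9)) + 248) = -301*(15 + 248) = -301*263 = -79163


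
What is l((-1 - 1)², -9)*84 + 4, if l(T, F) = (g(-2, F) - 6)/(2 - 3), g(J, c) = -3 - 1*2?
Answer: 928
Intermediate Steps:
g(J, c) = -5 (g(J, c) = -3 - 2 = -5)
l(T, F) = 11 (l(T, F) = (-5 - 6)/(2 - 3) = -11/(-1) = -11*(-1) = 11)
l((-1 - 1)², -9)*84 + 4 = 11*84 + 4 = 924 + 4 = 928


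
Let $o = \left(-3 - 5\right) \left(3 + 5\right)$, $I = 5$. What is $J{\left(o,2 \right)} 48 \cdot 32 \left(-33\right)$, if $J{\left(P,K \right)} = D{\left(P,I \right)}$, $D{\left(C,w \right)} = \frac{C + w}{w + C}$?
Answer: $-50688$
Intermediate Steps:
$D{\left(C,w \right)} = 1$ ($D{\left(C,w \right)} = \frac{C + w}{C + w} = 1$)
$o = -64$ ($o = \left(-8\right) 8 = -64$)
$J{\left(P,K \right)} = 1$
$J{\left(o,2 \right)} 48 \cdot 32 \left(-33\right) = 1 \cdot 48 \cdot 32 \left(-33\right) = 48 \cdot 32 \left(-33\right) = 1536 \left(-33\right) = -50688$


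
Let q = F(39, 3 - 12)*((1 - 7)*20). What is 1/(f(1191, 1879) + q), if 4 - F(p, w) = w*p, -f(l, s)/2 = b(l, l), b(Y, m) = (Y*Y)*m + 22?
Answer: -1/3378864386 ≈ -2.9596e-10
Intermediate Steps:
b(Y, m) = 22 + m*Y² (b(Y, m) = Y²*m + 22 = m*Y² + 22 = 22 + m*Y²)
f(l, s) = -44 - 2*l³ (f(l, s) = -2*(22 + l*l²) = -2*(22 + l³) = -44 - 2*l³)
F(p, w) = 4 - p*w (F(p, w) = 4 - w*p = 4 - p*w)
q = -42600 (q = (4 - 1*39*(3 - 12))*((1 - 7)*20) = (4 - 1*39*(-9))*(-6*20) = (4 + 351)*(-120) = 355*(-120) = -42600)
1/(f(1191, 1879) + q) = 1/((-44 - 2*1191³) - 42600) = 1/((-44 - 2*1689410871) - 42600) = 1/((-44 - 3378821742) - 42600) = 1/(-3378821786 - 42600) = 1/(-3378864386) = -1/3378864386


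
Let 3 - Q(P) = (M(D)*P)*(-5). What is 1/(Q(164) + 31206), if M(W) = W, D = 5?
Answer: 1/35309 ≈ 2.8321e-5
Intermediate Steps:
Q(P) = 3 + 25*P (Q(P) = 3 - 5*P*(-5) = 3 - (-25)*P = 3 + 25*P)
1/(Q(164) + 31206) = 1/((3 + 25*164) + 31206) = 1/((3 + 4100) + 31206) = 1/(4103 + 31206) = 1/35309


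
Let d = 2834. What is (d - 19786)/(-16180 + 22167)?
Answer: -16952/5987 ≈ -2.8315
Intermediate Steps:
(d - 19786)/(-16180 + 22167) = (2834 - 19786)/(-16180 + 22167) = -16952/5987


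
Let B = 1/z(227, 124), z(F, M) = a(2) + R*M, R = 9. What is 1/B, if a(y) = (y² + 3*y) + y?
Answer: 1128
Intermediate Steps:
a(y) = y² + 4*y
z(F, M) = 12 + 9*M (z(F, M) = 2*(4 + 2) + 9*M = 2*6 + 9*M = 12 + 9*M)
B = 1/1128 (B = 1/(12 + 9*124) = 1/(12 + 1116) = 1/1128 ≈ 0.00088653)
1/B = 1/(1/1128) = 1128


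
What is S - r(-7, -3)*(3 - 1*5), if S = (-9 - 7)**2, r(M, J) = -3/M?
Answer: 1798/7 ≈ 256.86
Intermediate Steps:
S = 256 (S = (-16)**2 = 256)
S - r(-7, -3)*(3 - 1*5) = 256 - (-3/(-7))*(3 - 1*5) = 256 - (-3*(-1/7))*(3 - 5) = 256 - 3*(-2)/7 = 256 - 1*(-6/7) = 256 + 6/7 = 1798/7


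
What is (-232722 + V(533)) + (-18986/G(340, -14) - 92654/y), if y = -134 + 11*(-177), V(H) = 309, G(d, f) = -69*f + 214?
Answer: -285319446343/1227790 ≈ -2.3238e+5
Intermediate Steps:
G(d, f) = 214 - 69*f
y = -2081 (y = -134 - 1947 = -2081)
(-232722 + V(533)) + (-18986/G(340, -14) - 92654/y) = (-232722 + 309) + (-18986/(214 - 69*(-14)) - 92654/(-2081)) = -232413 + (-18986/(214 + 966) - 92654*(-1/2081)) = -232413 + (-18986/1180 + 92654/2081) = -232413 + (-18986*1/1180 + 92654/2081) = -232413 + (-9493/590 + 92654/2081) = -232413 + 34910927/1227790 = -285319446343/1227790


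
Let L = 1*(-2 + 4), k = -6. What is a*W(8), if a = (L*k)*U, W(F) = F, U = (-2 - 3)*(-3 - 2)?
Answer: -2400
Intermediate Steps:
L = 2 (L = 1*2 = 2)
U = 25 (U = -5*(-5) = 25)
a = -300 (a = (2*(-6))*25 = -12*25 = -300)
a*W(8) = -300*8 = -2400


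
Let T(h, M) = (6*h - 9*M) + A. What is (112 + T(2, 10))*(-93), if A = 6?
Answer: -3720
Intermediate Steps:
T(h, M) = 6 - 9*M + 6*h (T(h, M) = (6*h - 9*M) + 6 = (-9*M + 6*h) + 6 = 6 - 9*M + 6*h)
(112 + T(2, 10))*(-93) = (112 + (6 - 9*10 + 6*2))*(-93) = (112 + (6 - 90 + 12))*(-93) = (112 - 72)*(-93) = 40*(-93) = -3720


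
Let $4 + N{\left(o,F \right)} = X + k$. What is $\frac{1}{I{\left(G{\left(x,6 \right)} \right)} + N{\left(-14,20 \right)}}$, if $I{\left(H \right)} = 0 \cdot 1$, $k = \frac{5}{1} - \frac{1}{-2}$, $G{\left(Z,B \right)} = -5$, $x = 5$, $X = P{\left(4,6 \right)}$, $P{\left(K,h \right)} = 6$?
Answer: $\frac{2}{15} \approx 0.13333$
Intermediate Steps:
$X = 6$
$k = \frac{11}{2}$ ($k = 5 \cdot 1 - - \frac{1}{2} = 5 + \frac{1}{2} = \frac{11}{2} \approx 5.5$)
$N{\left(o,F \right)} = \frac{15}{2}$ ($N{\left(o,F \right)} = -4 + \left(6 + \frac{11}{2}\right) = -4 + \frac{23}{2} = \frac{15}{2}$)
$I{\left(H \right)} = 0$
$\frac{1}{I{\left(G{\left(x,6 \right)} \right)} + N{\left(-14,20 \right)}} = \frac{1}{0 + \frac{15}{2}} = \frac{1}{\frac{15}{2}} = \frac{2}{15}$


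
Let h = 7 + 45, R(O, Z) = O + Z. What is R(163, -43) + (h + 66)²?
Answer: 14044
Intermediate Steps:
h = 52
R(163, -43) + (h + 66)² = (163 - 43) + (52 + 66)² = 120 + 118² = 120 + 13924 = 14044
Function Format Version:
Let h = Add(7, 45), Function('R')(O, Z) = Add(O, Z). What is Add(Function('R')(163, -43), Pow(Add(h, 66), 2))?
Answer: 14044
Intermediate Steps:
h = 52
Add(Function('R')(163, -43), Pow(Add(h, 66), 2)) = Add(Add(163, -43), Pow(Add(52, 66), 2)) = Add(120, Pow(118, 2)) = Add(120, 13924) = 14044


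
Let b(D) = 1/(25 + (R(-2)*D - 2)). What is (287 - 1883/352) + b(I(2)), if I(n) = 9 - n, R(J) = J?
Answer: 892621/3168 ≈ 281.76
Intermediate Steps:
b(D) = 1/(23 - 2*D) (b(D) = 1/(25 + (-2*D - 2)) = 1/(25 + (-2 - 2*D)) = 1/(23 - 2*D))
(287 - 1883/352) + b(I(2)) = (287 - 1883/352) + 1/(23 - 2*(9 - 1*2)) = (287 - 1883*1/352) + 1/(23 - 2*(9 - 2)) = (287 - 1883/352) + 1/(23 - 2*7) = 99141/352 + 1/(23 - 14) = 99141/352 + 1/9 = 99141/352 + ⅑ = 892621/3168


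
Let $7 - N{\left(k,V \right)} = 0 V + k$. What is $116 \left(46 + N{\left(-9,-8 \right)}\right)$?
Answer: $7192$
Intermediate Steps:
$N{\left(k,V \right)} = 7 - k$ ($N{\left(k,V \right)} = 7 - \left(0 V + k\right) = 7 - \left(0 + k\right) = 7 - k$)
$116 \left(46 + N{\left(-9,-8 \right)}\right) = 116 \left(46 + \left(7 - -9\right)\right) = 116 \left(46 + \left(7 + 9\right)\right) = 116 \left(46 + 16\right) = 116 \cdot 62 = 7192$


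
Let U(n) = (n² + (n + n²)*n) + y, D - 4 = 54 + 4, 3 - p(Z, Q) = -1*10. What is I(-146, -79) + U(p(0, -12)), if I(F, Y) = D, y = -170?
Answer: 2427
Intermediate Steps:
p(Z, Q) = 13 (p(Z, Q) = 3 - (-1)*10 = 3 - 1*(-10) = 3 + 10 = 13)
D = 62 (D = 4 + (54 + 4) = 4 + 58 = 62)
I(F, Y) = 62
U(n) = -170 + n² + n*(n + n²) (U(n) = (n² + (n + n²)*n) - 170 = (n² + n*(n + n²)) - 170 = -170 + n² + n*(n + n²))
I(-146, -79) + U(p(0, -12)) = 62 + (-170 + 13³ + 2*13²) = 62 + (-170 + 2197 + 2*169) = 62 + (-170 + 2197 + 338) = 62 + 2365 = 2427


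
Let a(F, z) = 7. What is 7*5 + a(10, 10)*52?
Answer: 399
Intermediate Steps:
7*5 + a(10, 10)*52 = 7*5 + 7*52 = 35 + 364 = 399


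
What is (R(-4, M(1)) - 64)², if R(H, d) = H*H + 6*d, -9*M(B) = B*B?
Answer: 21316/9 ≈ 2368.4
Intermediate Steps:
M(B) = -B²/9 (M(B) = -B*B/9 = -B²/9)
R(H, d) = H² + 6*d
(R(-4, M(1)) - 64)² = (((-4)² + 6*(-⅑*1²)) - 64)² = ((16 + 6*(-⅑*1)) - 64)² = ((16 + 6*(-⅑)) - 64)² = ((16 - ⅔) - 64)² = (46/3 - 64)² = (-146/3)² = 21316/9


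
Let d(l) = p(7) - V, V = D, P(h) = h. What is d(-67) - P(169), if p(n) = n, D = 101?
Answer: -263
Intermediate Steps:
V = 101
d(l) = -94 (d(l) = 7 - 1*101 = 7 - 101 = -94)
d(-67) - P(169) = -94 - 1*169 = -94 - 169 = -263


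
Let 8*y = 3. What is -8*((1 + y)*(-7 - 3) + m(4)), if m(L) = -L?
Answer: 142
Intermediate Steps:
y = 3/8 (y = (1/8)*3 = 3/8 ≈ 0.37500)
-8*((1 + y)*(-7 - 3) + m(4)) = -8*((1 + 3/8)*(-7 - 3) - 1*4) = -8*((11/8)*(-10) - 4) = -8*(-55/4 - 4) = -8*(-71/4) = 142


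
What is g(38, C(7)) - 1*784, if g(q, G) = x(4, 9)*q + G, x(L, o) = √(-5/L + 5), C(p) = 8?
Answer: -776 + 19*√15 ≈ -702.41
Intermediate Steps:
x(L, o) = √(5 - 5/L)
g(q, G) = G + q*√15/2 (g(q, G) = √(5 - 5/4)*q + G = √(15/4)*q + G = (√15/2)*q + G = q*√15/2 + G = G + q*√15/2)
g(38, C(7)) - 1*784 = (8 + (½)*38*√15) - 1*784 = (8 + 19*√15) - 784 = -776 + 19*√15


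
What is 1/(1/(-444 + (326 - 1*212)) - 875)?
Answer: -330/288751 ≈ -0.0011429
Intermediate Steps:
1/(1/(-444 + (326 - 1*212)) - 875) = 1/(1/(-444 + (326 - 212)) - 875) = 1/(1/(-444 + 114) - 875) = 1/(1/(-330) - 875) = 1/(-1/330 - 875) = 1/(-288751/330) = -330/288751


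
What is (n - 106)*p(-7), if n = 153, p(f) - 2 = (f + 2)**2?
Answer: 1269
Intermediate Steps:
p(f) = 2 + (2 + f)**2 (p(f) = 2 + (f + 2)**2 = 2 + (2 + f)**2)
(n - 106)*p(-7) = (153 - 106)*(2 + (2 - 7)**2) = 47*(2 + (-5)**2) = 47*(2 + 25) = 47*27 = 1269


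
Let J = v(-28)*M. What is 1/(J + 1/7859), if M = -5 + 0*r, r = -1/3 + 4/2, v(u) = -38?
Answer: 7859/1493211 ≈ 0.0052632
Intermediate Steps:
r = 5/3 (r = -1*1/3 + 4*(1/2) = -1/3 + 2 = 5/3 ≈ 1.6667)
M = -5 (M = -5 + 0*(5/3) = -5 + 0 = -5)
J = 190 (J = -38*(-5) = 190)
1/(J + 1/7859) = 1/(190 + 1/7859) = 1/(1493211/7859) = 7859/1493211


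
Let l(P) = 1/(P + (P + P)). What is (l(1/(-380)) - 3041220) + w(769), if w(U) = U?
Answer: -9121733/3 ≈ -3.0406e+6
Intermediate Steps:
l(P) = 1/(3*P) (l(P) = 1/(P + 2*P) = 1/(3*P))
(l(1/(-380)) - 3041220) + w(769) = (1/(3*(1/(-380))) - 3041220) + 769 = (1/(3*(-1/380)) - 3041220) + 769 = ((⅓)*(-380) - 3041220) + 769 = (-380/3 - 3041220) + 769 = -9124040/3 + 769 = -9121733/3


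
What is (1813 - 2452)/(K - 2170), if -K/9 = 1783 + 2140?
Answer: 639/37477 ≈ 0.017050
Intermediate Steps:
K = -35307 (K = -9*(1783 + 2140) = -9*3923 = -35307)
(1813 - 2452)/(K - 2170) = (1813 - 2452)/(-35307 - 2170) = -639/(-37477) = -639*(-1/37477) = 639/37477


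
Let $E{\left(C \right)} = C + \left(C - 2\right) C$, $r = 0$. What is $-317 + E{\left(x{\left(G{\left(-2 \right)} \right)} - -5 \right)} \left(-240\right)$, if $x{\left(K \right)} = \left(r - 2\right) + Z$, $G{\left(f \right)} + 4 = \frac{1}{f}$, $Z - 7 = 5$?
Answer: $-50717$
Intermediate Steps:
$Z = 12$ ($Z = 7 + 5 = 12$)
$G{\left(f \right)} = -4 + \frac{1}{f}$
$x{\left(K \right)} = 10$ ($x{\left(K \right)} = \left(0 - 2\right) + 12 = -2 + 12 = 10$)
$E{\left(C \right)} = C + C \left(-2 + C\right)$ ($E{\left(C \right)} = C + \left(-2 + C\right) C = C + C \left(-2 + C\right)$)
$-317 + E{\left(x{\left(G{\left(-2 \right)} \right)} - -5 \right)} \left(-240\right) = -317 + \left(10 - -5\right) \left(-1 + \left(10 - -5\right)\right) \left(-240\right) = -317 + \left(10 + 5\right) \left(-1 + \left(10 + 5\right)\right) \left(-240\right) = -317 + 15 \left(-1 + 15\right) \left(-240\right) = -317 + 15 \cdot 14 \left(-240\right) = -317 + 210 \left(-240\right) = -317 - 50400 = -50717$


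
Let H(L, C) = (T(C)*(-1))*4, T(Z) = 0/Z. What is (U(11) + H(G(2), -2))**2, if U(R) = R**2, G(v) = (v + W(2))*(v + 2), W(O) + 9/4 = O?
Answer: 14641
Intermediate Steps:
T(Z) = 0
W(O) = -9/4 + O
G(v) = (2 + v)*(-1/4 + v) (G(v) = (v + (-9/4 + 2))*(v + 2) = (v - 1/4)*(2 + v) = (-1/4 + v)*(2 + v) = (2 + v)*(-1/4 + v))
H(L, C) = 0 (H(L, C) = (0*(-1))*4 = 0*4 = 0)
(U(11) + H(G(2), -2))**2 = (11**2 + 0)**2 = (121 + 0)**2 = 121**2 = 14641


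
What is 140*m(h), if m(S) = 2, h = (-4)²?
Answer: 280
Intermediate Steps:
h = 16
140*m(h) = 140*2 = 280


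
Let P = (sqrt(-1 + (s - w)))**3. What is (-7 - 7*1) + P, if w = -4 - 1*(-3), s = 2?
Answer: -14 + 2*sqrt(2) ≈ -11.172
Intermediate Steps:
w = -1 (w = -4 + 3 = -1)
P = 2*sqrt(2) (P = (sqrt(-1 + (2 - 1*(-1))))**3 = (sqrt(-1 + (2 + 1)))**3 = (sqrt(-1 + 3))**3 = (sqrt(2))**3 = 2*sqrt(2) ≈ 2.8284)
(-7 - 7*1) + P = (-7 - 7*1) + 2*sqrt(2) = (-7 - 7) + 2*sqrt(2) = -14 + 2*sqrt(2)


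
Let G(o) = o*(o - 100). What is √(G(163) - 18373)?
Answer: 2*I*√2026 ≈ 90.022*I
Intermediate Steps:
G(o) = o*(-100 + o)
√(G(163) - 18373) = √(163*(-100 + 163) - 18373) = √(163*63 - 18373) = √(10269 - 18373) = √(-8104) = 2*I*√2026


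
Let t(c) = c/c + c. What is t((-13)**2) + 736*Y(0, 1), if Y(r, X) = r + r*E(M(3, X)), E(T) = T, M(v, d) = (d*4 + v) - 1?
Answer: 170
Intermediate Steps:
M(v, d) = -1 + v + 4*d (M(v, d) = (4*d + v) - 1 = (v + 4*d) - 1 = -1 + v + 4*d)
Y(r, X) = r + r*(2 + 4*X) (Y(r, X) = r + r*(-1 + 3 + 4*X) = r + r*(2 + 4*X))
t(c) = 1 + c
t((-13)**2) + 736*Y(0, 1) = (1 + (-13)**2) + 736*(0*(3 + 4*1)) = (1 + 169) + 736*(0*(3 + 4)) = 170 + 736*(0*7) = 170 + 736*0 = 170 + 0 = 170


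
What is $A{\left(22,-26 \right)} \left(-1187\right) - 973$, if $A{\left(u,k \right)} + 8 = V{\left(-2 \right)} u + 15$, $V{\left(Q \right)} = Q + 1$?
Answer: $16832$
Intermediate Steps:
$V{\left(Q \right)} = 1 + Q$
$A{\left(u,k \right)} = 7 - u$ ($A{\left(u,k \right)} = -8 + \left(\left(1 - 2\right) u + 15\right) = -8 - \left(-15 + u\right) = 7 - u$)
$A{\left(22,-26 \right)} \left(-1187\right) - 973 = \left(7 - 22\right) \left(-1187\right) - 973 = \left(-15\right) \left(-1187\right) - 973 = 17805 - 973 = 16832$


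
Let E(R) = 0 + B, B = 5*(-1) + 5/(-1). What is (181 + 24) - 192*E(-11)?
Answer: 2125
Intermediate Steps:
B = -10 (B = -5 + 5*(-1) = -5 - 5 = -10)
E(R) = -10 (E(R) = 0 - 10 = -10)
(181 + 24) - 192*E(-11) = (181 + 24) - 192*(-10) = 205 + 1920 = 2125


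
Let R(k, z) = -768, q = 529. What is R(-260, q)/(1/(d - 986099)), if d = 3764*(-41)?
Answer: 875844864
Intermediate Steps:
d = -154324
R(-260, q)/(1/(d - 986099)) = -768/(1/(-154324 - 986099)) = -768/(1/(-1140423)) = -768/(-1/1140423) = -768*(-1140423) = 875844864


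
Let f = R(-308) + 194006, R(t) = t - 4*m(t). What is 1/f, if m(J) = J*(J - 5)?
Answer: -1/191918 ≈ -5.2106e-6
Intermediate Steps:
m(J) = J*(-5 + J)
R(t) = t - 4*t*(-5 + t)
f = -191918 (f = -308*(21 - 4*(-308)) + 194006 = -308*(21 + 1232) + 194006 = -308*1253 + 194006 = -385924 + 194006 = -191918)
1/f = 1/(-191918) = -1/191918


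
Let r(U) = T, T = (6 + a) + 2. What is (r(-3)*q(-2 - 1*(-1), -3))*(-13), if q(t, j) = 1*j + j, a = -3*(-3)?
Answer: 1326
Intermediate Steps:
a = 9
T = 17 (T = (6 + 9) + 2 = 15 + 2 = 17)
q(t, j) = 2*j (q(t, j) = j + j = 2*j)
r(U) = 17
(r(-3)*q(-2 - 1*(-1), -3))*(-13) = (17*(2*(-3)))*(-13) = (17*(-6))*(-13) = -102*(-13) = 1326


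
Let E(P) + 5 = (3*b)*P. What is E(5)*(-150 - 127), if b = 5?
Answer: -19390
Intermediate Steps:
E(P) = -5 + 15*P (E(P) = -5 + (3*5)*P = -5 + 15*P)
E(5)*(-150 - 127) = (-5 + 15*5)*(-150 - 127) = (-5 + 75)*(-277) = 70*(-277) = -19390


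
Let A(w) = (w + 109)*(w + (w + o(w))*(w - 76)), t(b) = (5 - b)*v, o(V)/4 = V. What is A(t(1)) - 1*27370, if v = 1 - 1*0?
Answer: -189638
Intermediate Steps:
v = 1 (v = 1 + 0 = 1)
o(V) = 4*V
t(b) = 5 - b (t(b) = (5 - b)*1 = 5 - b)
A(w) = (109 + w)*(w + 5*w*(-76 + w)) (A(w) = (w + 109)*(w + (w + 4*w)*(w - 76)) = (109 + w)*(w + (5*w)*(-76 + w)) = (109 + w)*(w + 5*w*(-76 + w)))
A(t(1)) - 1*27370 = (5 - 1*1)*(-41311 + 5*(5 - 1*1)**2 + 166*(5 - 1*1)) - 1*27370 = (5 - 1)*(-41311 + 5*(5 - 1)**2 + 166*(5 - 1)) - 27370 = 4*(-41311 + 5*4**2 + 166*4) - 27370 = 4*(-41311 + 5*16 + 664) - 27370 = 4*(-41311 + 80 + 664) - 27370 = 4*(-40567) - 27370 = -162268 - 27370 = -189638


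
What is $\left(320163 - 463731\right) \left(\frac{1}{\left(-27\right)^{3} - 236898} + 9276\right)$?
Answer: $- \frac{37966483502960}{28509} \approx -1.3317 \cdot 10^{9}$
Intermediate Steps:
$\left(320163 - 463731\right) \left(\frac{1}{\left(-27\right)^{3} - 236898} + 9276\right) = - 143568 \left(\frac{1}{-19683 - 236898} + 9276\right) = - 143568 \left(\frac{1}{-256581} + 9276\right) = - 143568 \left(- \frac{1}{256581} + 9276\right) = \left(-143568\right) \frac{2380045355}{256581} = - \frac{37966483502960}{28509}$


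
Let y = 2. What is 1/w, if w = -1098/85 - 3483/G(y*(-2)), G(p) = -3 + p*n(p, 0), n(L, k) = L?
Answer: -1105/310329 ≈ -0.0035607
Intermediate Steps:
G(p) = -3 + p² (G(p) = -3 + p*p = -3 + p²)
w = -310329/1105 (w = -1098/85 - 3483/(-3 + (2*(-2))²) = -1098*1/85 - 3483/(-3 + (-4)²) = -1098/85 - 3483/(-3 + 16) = -1098/85 - 3483/13 = -310329/1105 ≈ -280.84)
1/w = 1/(-310329/1105) = -1105/310329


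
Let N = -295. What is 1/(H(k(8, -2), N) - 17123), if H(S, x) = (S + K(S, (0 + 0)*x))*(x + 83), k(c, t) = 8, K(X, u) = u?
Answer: -1/18819 ≈ -5.3138e-5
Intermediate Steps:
H(S, x) = S*(83 + x) (H(S, x) = (S + (0 + 0)*x)*(x + 83) = (S + 0*x)*(83 + x) = (S + 0)*(83 + x) = S*(83 + x))
1/(H(k(8, -2), N) - 17123) = 1/(8*(83 - 295) - 17123) = 1/(8*(-212) - 17123) = 1/(-1696 - 17123) = 1/(-18819) = -1/18819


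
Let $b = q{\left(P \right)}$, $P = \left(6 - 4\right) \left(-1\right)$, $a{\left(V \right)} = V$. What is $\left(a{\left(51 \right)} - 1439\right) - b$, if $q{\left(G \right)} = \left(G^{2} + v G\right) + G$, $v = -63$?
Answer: $-1516$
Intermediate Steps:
$P = -2$ ($P = 2 \left(-1\right) = -2$)
$q{\left(G \right)} = G^{2} - 62 G$ ($q{\left(G \right)} = \left(G^{2} - 63 G\right) + G = G^{2} - 62 G$)
$b = 128$ ($b = - 2 \left(-62 - 2\right) = \left(-2\right) \left(-64\right) = 128$)
$\left(a{\left(51 \right)} - 1439\right) - b = \left(51 - 1439\right) - 128 = -1388 - 128 = -1516$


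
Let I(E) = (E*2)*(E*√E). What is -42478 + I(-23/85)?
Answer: -42478 + 1058*I*√1955/614125 ≈ -42478.0 + 0.076173*I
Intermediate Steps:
I(E) = 2*E^(5/2) (I(E) = (2*E)*E^(3/2) = 2*E^(5/2))
-42478 + I(-23/85) = -42478 + 2*(-23/85)^(5/2) = -42478 + 2*(529*I*√1955/614125) = -42478 + 1058*I*√1955/614125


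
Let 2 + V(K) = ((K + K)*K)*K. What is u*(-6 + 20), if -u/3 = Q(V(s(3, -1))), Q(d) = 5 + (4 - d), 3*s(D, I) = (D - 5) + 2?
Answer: -462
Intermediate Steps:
s(D, I) = -1 + D/3 (s(D, I) = ((D - 5) + 2)/3 = ((-5 + D) + 2)/3 = (-3 + D)/3 = -1 + D/3)
V(K) = -2 + 2*K³ (V(K) = -2 + ((K + K)*K)*K = -2 + ((2*K)*K)*K = -2 + (2*K²)*K = -2 + 2*K³)
Q(d) = 9 - d
u = -33 (u = -3*(9 - (-2 + 2*(-1 + (⅓)*3)³)) = -3*(9 - (-2 + 2*(-1 + 1)³)) = -3*(9 - (-2 + 2*0³)) = -3*(9 - (-2 + 2*0)) = -3*(9 - (-2 + 0)) = -3*(9 - 1*(-2)) = -3*(9 + 2) = -3*11 = -33)
u*(-6 + 20) = -33*(-6 + 20) = -33*14 = -462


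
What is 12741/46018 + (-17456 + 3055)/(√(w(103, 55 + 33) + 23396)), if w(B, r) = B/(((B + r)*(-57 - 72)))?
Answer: 12741/46018 - 14401*√14203248652299/576453941 ≈ -93.873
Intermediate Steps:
w(B, r) = B/(-129*B - 129*r) (w(B, r) = B/(((B + r)*(-129))) = B/(-129*B - 129*r))
12741/46018 + (-17456 + 3055)/(√(w(103, 55 + 33) + 23396)) = 12741/46018 + (-17456 + 3055)/(√(-1*103/(129*103 + 129*(55 + 33)) + 23396)) = 12741*(1/46018) - 14401/√(-1*103/(13287 + 129*88) + 23396) = 12741/46018 - 14401/√(-1*103/(13287 + 11352) + 23396) = 12741/46018 - 14401/√(-1*103/24639 + 23396) = 12741/46018 - 14401/√(-1*103*1/24639 + 23396) = 12741/46018 - 14401/√(-103/24639 + 23396) = 12741/46018 - 14401*√14203248652299/576453941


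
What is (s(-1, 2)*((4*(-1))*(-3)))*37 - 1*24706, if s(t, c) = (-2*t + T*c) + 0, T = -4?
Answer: -27370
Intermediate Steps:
s(t, c) = -4*c - 2*t (s(t, c) = (-2*t - 4*c) + 0 = (-4*c - 2*t) + 0 = -4*c - 2*t)
(s(-1, 2)*((4*(-1))*(-3)))*37 - 1*24706 = ((-4*2 - 2*(-1))*((4*(-1))*(-3)))*37 - 1*24706 = ((-8 + 2)*(-4*(-3)))*37 - 24706 = -6*12*37 - 24706 = -72*37 - 24706 = -2664 - 24706 = -27370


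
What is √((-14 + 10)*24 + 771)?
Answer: 15*√3 ≈ 25.981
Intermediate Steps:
√((-14 + 10)*24 + 771) = √(-4*24 + 771) = √(-96 + 771) = √675 = 15*√3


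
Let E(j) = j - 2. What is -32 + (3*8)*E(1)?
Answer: -56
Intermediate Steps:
E(j) = -2 + j
-32 + (3*8)*E(1) = -32 + (3*8)*(-2 + 1) = -32 + 24*(-1) = -32 - 24 = -56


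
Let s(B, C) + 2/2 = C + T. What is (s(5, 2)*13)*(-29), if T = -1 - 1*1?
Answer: 377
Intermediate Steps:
T = -2 (T = -1 - 1 = -2)
s(B, C) = -3 + C (s(B, C) = -1 + (C - 2) = -1 + (-2 + C) = -3 + C)
(s(5, 2)*13)*(-29) = ((-3 + 2)*13)*(-29) = -1*13*(-29) = -13*(-29) = 377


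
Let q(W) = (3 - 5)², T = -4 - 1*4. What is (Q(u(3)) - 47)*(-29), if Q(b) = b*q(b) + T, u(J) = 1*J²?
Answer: 551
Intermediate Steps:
u(J) = J²
T = -8 (T = -4 - 4 = -8)
q(W) = 4 (q(W) = (-2)² = 4)
Q(b) = -8 + 4*b (Q(b) = b*4 - 8 = 4*b - 8 = -8 + 4*b)
(Q(u(3)) - 47)*(-29) = ((-8 + 4*3²) - 47)*(-29) = ((-8 + 4*9) - 47)*(-29) = ((-8 + 36) - 47)*(-29) = (28 - 47)*(-29) = -19*(-29) = 551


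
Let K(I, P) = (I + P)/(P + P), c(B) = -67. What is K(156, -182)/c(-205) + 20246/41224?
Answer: 4737381/9667028 ≈ 0.49006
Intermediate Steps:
K(I, P) = (I + P)/(2*P) (K(I, P) = (I + P)/((2*P)) = (I + P)*(1/(2*P)) = (I + P)/(2*P))
K(156, -182)/c(-205) + 20246/41224 = ((½)*(156 - 182)/(-182))/(-67) + 20246/41224 = ((½)*(-1/182)*(-26))*(-1/67) + 20246*(1/41224) = (1/14)*(-1/67) + 10123/20612 = -1/938 + 10123/20612 = 4737381/9667028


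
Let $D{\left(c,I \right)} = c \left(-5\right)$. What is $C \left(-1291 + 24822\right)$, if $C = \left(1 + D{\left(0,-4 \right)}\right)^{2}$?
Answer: $23531$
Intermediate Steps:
$D{\left(c,I \right)} = - 5 c$
$C = 1$ ($C = \left(1 - 0\right)^{2} = \left(1 + 0\right)^{2} = 1^{2} = 1$)
$C \left(-1291 + 24822\right) = 1 \left(-1291 + 24822\right) = 1 \cdot 23531 = 23531$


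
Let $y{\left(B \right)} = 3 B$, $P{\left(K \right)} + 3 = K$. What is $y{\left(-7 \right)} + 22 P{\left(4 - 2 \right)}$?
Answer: $-43$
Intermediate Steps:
$P{\left(K \right)} = -3 + K$
$y{\left(-7 \right)} + 22 P{\left(4 - 2 \right)} = 3 \left(-7\right) + 22 \left(-3 + \left(4 - 2\right)\right) = -21 + 22 \left(-3 + 2\right) = -21 + 22 \left(-1\right) = -21 - 22 = -43$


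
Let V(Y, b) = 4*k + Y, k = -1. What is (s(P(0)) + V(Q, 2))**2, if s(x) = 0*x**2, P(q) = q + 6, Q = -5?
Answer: 81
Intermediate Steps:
V(Y, b) = -4 + Y (V(Y, b) = 4*(-1) + Y = -4 + Y)
P(q) = 6 + q
s(x) = 0
(s(P(0)) + V(Q, 2))**2 = (0 + (-4 - 5))**2 = (0 - 9)**2 = (-9)**2 = 81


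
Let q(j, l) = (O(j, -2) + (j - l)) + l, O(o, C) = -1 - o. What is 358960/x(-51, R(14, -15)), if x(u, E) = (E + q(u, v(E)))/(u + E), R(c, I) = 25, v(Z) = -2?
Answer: -1166620/3 ≈ -3.8887e+5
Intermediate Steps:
q(j, l) = -1 (q(j, l) = ((-1 - j) + (j - l)) + l = (-1 - l) + l = -1)
x(u, E) = (-1 + E)/(E + u) (x(u, E) = (E - 1)/(u + E) = (-1 + E)/(E + u))
358960/x(-51, R(14, -15)) = 358960/(((-1 + 25)/(25 - 51))) = 358960/((24/(-26))) = 358960/((-1/26*24)) = 358960/(-12/13) = 358960*(-13/12) = -1166620/3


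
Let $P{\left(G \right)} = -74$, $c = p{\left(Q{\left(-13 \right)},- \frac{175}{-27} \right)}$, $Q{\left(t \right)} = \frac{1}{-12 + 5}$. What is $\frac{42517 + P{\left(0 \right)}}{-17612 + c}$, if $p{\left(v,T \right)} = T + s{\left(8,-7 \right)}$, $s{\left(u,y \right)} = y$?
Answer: $- \frac{1145961}{475538} \approx -2.4098$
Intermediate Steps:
$Q{\left(t \right)} = - \frac{1}{7}$ ($Q{\left(t \right)} = \frac{1}{-7} = - \frac{1}{7}$)
$p{\left(v,T \right)} = -7 + T$ ($p{\left(v,T \right)} = T - 7 = -7 + T$)
$c = - \frac{14}{27}$ ($c = -7 - \frac{175}{-27} = -7 - - \frac{175}{27} = -7 + \frac{175}{27} = - \frac{14}{27} \approx -0.51852$)
$\frac{42517 + P{\left(0 \right)}}{-17612 + c} = \frac{42517 - 74}{-17612 - \frac{14}{27}} = \frac{42443}{- \frac{475538}{27}} = 42443 \left(- \frac{27}{475538}\right) = - \frac{1145961}{475538}$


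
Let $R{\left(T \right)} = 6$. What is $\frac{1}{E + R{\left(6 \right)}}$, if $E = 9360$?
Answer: $\frac{1}{9366} \approx 0.00010677$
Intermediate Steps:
$\frac{1}{E + R{\left(6 \right)}} = \frac{1}{9360 + 6} = \frac{1}{9366}$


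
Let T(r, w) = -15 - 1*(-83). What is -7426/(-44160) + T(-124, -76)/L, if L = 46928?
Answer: 10984069/64760640 ≈ 0.16961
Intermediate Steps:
T(r, w) = 68 (T(r, w) = -15 + 83 = 68)
-7426/(-44160) + T(-124, -76)/L = -7426/(-44160) + 68/46928 = -7426*(-1/44160) + 68*(1/46928) = 3713/22080 + 17/11732 = 10984069/64760640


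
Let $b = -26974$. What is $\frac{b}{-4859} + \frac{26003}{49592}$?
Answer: $\frac{1464043185}{240967528} \approx 6.0757$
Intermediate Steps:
$\frac{b}{-4859} + \frac{26003}{49592} = - \frac{26974}{-4859} + \frac{26003}{49592} = \left(-26974\right) \left(- \frac{1}{4859}\right) + 26003 \cdot \frac{1}{49592} = \frac{26974}{4859} + \frac{26003}{49592} = \frac{1464043185}{240967528}$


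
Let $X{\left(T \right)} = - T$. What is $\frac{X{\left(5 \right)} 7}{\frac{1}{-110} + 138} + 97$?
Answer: $\frac{1468513}{15179} \approx 96.746$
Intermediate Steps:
$\frac{X{\left(5 \right)} 7}{\frac{1}{-110} + 138} + 97 = \frac{\left(-1\right) 5 \cdot 7}{\frac{1}{-110} + 138} + 97 = \frac{\left(-5\right) 7}{- \frac{1}{110} + 138} + 97 = \frac{1}{\frac{15179}{110}} \left(-35\right) + 97 = \frac{110}{15179} \left(-35\right) + 97 = - \frac{3850}{15179} + 97 = \frac{1468513}{15179}$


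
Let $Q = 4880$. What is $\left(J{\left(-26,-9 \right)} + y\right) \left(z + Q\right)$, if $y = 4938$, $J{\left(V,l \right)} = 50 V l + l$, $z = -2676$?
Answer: $36650316$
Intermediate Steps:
$J{\left(V,l \right)} = l + 50 V l$ ($J{\left(V,l \right)} = 50 V l + l = l + 50 V l$)
$\left(J{\left(-26,-9 \right)} + y\right) \left(z + Q\right) = \left(- 9 \left(1 + 50 \left(-26\right)\right) + 4938\right) \left(-2676 + 4880\right) = \left(- 9 \left(1 - 1300\right) + 4938\right) 2204 = \left(\left(-9\right) \left(-1299\right) + 4938\right) 2204 = \left(11691 + 4938\right) 2204 = 16629 \cdot 2204 = 36650316$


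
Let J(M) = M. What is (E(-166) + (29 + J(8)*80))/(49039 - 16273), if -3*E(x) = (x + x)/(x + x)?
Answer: 1003/49149 ≈ 0.020407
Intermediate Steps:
E(x) = -⅓ (E(x) = -(x + x)/(3*(x + x)) = -2*x/(3*(2*x)) = -2*x*1/(2*x)/3 = -⅓*1 = -⅓)
(E(-166) + (29 + J(8)*80))/(49039 - 16273) = (-⅓ + (29 + 8*80))/(49039 - 16273) = (-⅓ + (29 + 640))/32766 = (-⅓ + 669)*(1/32766) = (2006/3)*(1/32766) = 1003/49149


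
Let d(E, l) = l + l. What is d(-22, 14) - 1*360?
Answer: -332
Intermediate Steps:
d(E, l) = 2*l
d(-22, 14) - 1*360 = 2*14 - 1*360 = 28 - 360 = -332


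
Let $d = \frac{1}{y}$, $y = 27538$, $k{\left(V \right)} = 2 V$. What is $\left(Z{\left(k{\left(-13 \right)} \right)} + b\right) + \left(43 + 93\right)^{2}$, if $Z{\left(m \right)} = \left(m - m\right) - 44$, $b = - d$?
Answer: $\frac{508131175}{27538} \approx 18452.0$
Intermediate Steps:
$d = \frac{1}{27538} \approx 3.6313 \cdot 10^{-5}$
$b = - \frac{1}{27538}$ ($b = \left(-1\right) \frac{1}{27538} = - \frac{1}{27538} \approx -3.6313 \cdot 10^{-5}$)
$Z{\left(m \right)} = -44$ ($Z{\left(m \right)} = 0 - 44 = -44$)
$\left(Z{\left(k{\left(-13 \right)} \right)} + b\right) + \left(43 + 93\right)^{2} = \left(-44 - \frac{1}{27538}\right) + \left(43 + 93\right)^{2} = - \frac{1211673}{27538} + 136^{2} = - \frac{1211673}{27538} + 18496 = \frac{508131175}{27538}$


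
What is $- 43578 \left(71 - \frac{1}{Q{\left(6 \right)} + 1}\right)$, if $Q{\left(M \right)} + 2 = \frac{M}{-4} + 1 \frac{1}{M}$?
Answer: $- \frac{21789000}{7} \approx -3.1127 \cdot 10^{6}$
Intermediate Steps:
$Q{\left(M \right)} = -2 + \frac{1}{M} - \frac{M}{4}$ ($Q{\left(M \right)} = -2 + \left(\frac{M}{-4} + 1 \frac{1}{M}\right) = -2 + \left(M \left(- \frac{1}{4}\right) + \frac{1}{M}\right) = -2 - \left(- \frac{1}{M} + \frac{M}{4}\right) = -2 + \frac{1}{M} - \frac{M}{4}$)
$- 43578 \left(71 - \frac{1}{Q{\left(6 \right)} + 1}\right) = - 43578 \left(71 - \frac{1}{\left(-2 + \frac{1}{6} - \frac{3}{2}\right) + 1}\right) = - 43578 \left(71 - \frac{1}{- \frac{10}{3} + 1}\right) = - 43578 \left(71 - \frac{1}{- \frac{7}{3}}\right) = - 43578 \left(71 - - \frac{3}{7}\right) = - 43578 \left(71 + \frac{3}{7}\right) = \left(-43578\right) \frac{500}{7} = - \frac{21789000}{7}$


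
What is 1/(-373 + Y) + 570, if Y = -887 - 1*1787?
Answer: 1736789/3047 ≈ 570.00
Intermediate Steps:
Y = -2674 (Y = -887 - 1787 = -2674)
1/(-373 + Y) + 570 = 1/(-373 - 2674) + 570 = 1/(-3047) + 570 = -1/3047 + 570 = 1736789/3047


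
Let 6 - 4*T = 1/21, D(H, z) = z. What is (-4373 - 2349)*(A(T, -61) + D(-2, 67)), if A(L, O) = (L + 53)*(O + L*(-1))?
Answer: 79158006481/3528 ≈ 2.2437e+7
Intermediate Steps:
T = 125/84 (T = 3/2 - ¼/21 = 3/2 - ¼*1/21 = 3/2 - 1/84 = 125/84 ≈ 1.4881)
A(L, O) = (53 + L)*(O - L)
(-4373 - 2349)*(A(T, -61) + D(-2, 67)) = (-4373 - 2349)*((-(125/84)² - 53*125/84 + 53*(-61) + (125/84)*(-61)) + 67) = -6722*((-1*15625/7056 - 6625/84 - 3233 - 7625/84) + 67) = -6722*((-15625/7056 - 6625/84 - 3233 - 7625/84) + 67) = -6722*(-24024673/7056 + 67) = -6722*(-23551921/7056) = 79158006481/3528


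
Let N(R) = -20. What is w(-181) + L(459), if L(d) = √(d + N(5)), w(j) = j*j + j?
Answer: 32580 + √439 ≈ 32601.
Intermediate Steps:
w(j) = j + j² (w(j) = j² + j = j + j²)
L(d) = √(-20 + d) (L(d) = √(d - 20) = √(-20 + d))
w(-181) + L(459) = -181*(1 - 181) + √(-20 + 459) = -181*(-180) + √439 = 32580 + √439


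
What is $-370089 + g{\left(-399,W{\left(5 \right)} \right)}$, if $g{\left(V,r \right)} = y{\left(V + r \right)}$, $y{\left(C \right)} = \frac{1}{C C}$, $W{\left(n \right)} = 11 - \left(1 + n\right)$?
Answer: $- \frac{57451136003}{155236} \approx -3.7009 \cdot 10^{5}$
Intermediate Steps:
$W{\left(n \right)} = 10 - n$
$y{\left(C \right)} = \frac{1}{C^{2}}$
$g{\left(V,r \right)} = \frac{1}{\left(V + r\right)^{2}}$
$-370089 + g{\left(-399,W{\left(5 \right)} \right)} = -370089 + \frac{1}{\left(-399 + \left(10 - 5\right)\right)^{2}} = -370089 + \frac{1}{\left(-399 + 5\right)^{2}} = -370089 + \frac{1}{155236} = - \frac{57451136003}{155236}$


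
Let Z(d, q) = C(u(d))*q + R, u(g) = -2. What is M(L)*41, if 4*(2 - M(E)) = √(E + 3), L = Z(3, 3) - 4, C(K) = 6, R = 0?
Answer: 82 - 41*√17/4 ≈ 39.738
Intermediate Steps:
Z(d, q) = 6*q (Z(d, q) = 6*q + 0 = 6*q)
L = 14 (L = 6*3 - 4 = 18 - 4 = 14)
M(E) = 2 - √(3 + E)/4 (M(E) = 2 - √(E + 3)/4 = 2 - √(3 + E)/4)
M(L)*41 = (2 - √(3 + 14)/4)*41 = (2 - √17/4)*41 = 82 - 41*√17/4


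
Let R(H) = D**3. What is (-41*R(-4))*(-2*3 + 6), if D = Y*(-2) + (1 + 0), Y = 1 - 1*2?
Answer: 0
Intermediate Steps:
Y = -1 (Y = 1 - 2 = -1)
D = 3 (D = -1*(-2) + (1 + 0) = 2 + 1 = 3)
R(H) = 27 (R(H) = 3**3 = 27)
(-41*R(-4))*(-2*3 + 6) = (-41*27)*(-2*3 + 6) = -1107*(-6 + 6) = -1107*0 = 0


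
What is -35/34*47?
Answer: -1645/34 ≈ -48.382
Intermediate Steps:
-35/34*47 = -1645/34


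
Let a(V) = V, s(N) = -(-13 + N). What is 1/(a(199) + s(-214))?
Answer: 1/426 ≈ 0.0023474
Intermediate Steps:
s(N) = 13 - N
1/(a(199) + s(-214)) = 1/(199 + (13 - 1*(-214))) = 1/(199 + (13 + 214)) = 1/(199 + 227) = 1/426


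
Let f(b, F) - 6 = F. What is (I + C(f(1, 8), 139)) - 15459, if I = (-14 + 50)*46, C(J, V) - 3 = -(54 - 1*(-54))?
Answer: -13908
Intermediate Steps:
f(b, F) = 6 + F
C(J, V) = -105 (C(J, V) = 3 - (54 - 1*(-54)) = 3 - (54 + 54) = 3 - 1*108 = 3 - 108 = -105)
I = 1656 (I = 36*46 = 1656)
(I + C(f(1, 8), 139)) - 15459 = (1656 - 105) - 15459 = 1551 - 15459 = -13908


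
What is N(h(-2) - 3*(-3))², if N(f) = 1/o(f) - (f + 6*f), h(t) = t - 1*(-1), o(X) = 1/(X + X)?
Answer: 1600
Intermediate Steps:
o(X) = 1/(2*X)
h(t) = 1 + t (h(t) = t + 1 = 1 + t)
N(f) = -5*f (N(f) = 1/(1/(2*f)) - (f + 6*f) = 2*f - 7*f = -5*f)
N(h(-2) - 3*(-3))² = (-5*((1 - 2) - 3*(-3)))² = (-5*(-1 + 9))² = (-5*8)² = (-40)² = 1600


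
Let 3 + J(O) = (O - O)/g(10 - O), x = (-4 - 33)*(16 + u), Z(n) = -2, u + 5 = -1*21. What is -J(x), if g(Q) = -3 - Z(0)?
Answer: 3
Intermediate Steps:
u = -26 (u = -5 - 1*21 = -5 - 21 = -26)
g(Q) = -1 (g(Q) = -3 - 1*(-2) = -3 + 2 = -1)
x = 370 (x = (-4 - 33)*(16 - 26) = -37*(-10) = 370)
J(O) = -3 (J(O) = -3 + (O - O)/(-1) = -3 + 0*(-1) = -3 + 0 = -3)
-J(x) = -1*(-3) = 3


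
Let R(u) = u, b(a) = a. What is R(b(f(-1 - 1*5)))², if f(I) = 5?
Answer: 25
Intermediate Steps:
R(b(f(-1 - 1*5)))² = 5² = 25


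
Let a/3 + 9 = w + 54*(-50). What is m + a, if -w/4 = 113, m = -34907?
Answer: -44390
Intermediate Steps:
w = -452 (w = -4*113 = -452)
a = -9483 (a = -27 + 3*(-452 + 54*(-50)) = -27 + 3*(-452 - 2700) = -27 + 3*(-3152) = -27 - 9456 = -9483)
m + a = -34907 - 9483 = -44390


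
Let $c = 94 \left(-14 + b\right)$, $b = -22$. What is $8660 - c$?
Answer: $12044$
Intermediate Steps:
$c = -3384$ ($c = 94 \left(-14 - 22\right) = 94 \left(-36\right) = -3384$)
$8660 - c = 8660 - -3384 = 8660 + 3384 = 12044$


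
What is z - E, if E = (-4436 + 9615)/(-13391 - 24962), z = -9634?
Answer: -369487623/38353 ≈ -9633.9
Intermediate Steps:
E = -5179/38353 (E = 5179/(-38353) = 5179*(-1/38353) = -5179/38353 ≈ -0.13504)
z - E = -9634 - 1*(-5179/38353) = -9634 + 5179/38353 = -369487623/38353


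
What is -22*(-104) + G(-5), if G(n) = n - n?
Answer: 2288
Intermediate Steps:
G(n) = 0
-22*(-104) + G(-5) = -22*(-104) + 0 = 2288 + 0 = 2288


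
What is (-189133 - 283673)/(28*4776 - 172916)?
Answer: 236403/19594 ≈ 12.065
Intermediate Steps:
(-189133 - 283673)/(28*4776 - 172916) = -472806/(133728 - 172916) = -472806/(-39188) = -472806*(-1/39188) = 236403/19594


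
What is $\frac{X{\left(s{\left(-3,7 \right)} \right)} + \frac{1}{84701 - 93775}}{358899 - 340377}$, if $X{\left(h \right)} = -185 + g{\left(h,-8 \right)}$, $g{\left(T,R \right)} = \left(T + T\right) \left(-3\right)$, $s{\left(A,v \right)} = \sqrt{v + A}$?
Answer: $- \frac{1787579}{168068628} \approx -0.010636$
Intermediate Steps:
$s{\left(A,v \right)} = \sqrt{A + v}$
$g{\left(T,R \right)} = - 6 T$ ($g{\left(T,R \right)} = 2 T \left(-3\right) = - 6 T$)
$X{\left(h \right)} = -185 - 6 h$
$\frac{X{\left(s{\left(-3,7 \right)} \right)} + \frac{1}{84701 - 93775}}{358899 - 340377} = \frac{\left(-185 - 6 \sqrt{-3 + 7}\right) + \frac{1}{84701 - 93775}}{358899 - 340377} = \frac{\left(-185 - 6 \sqrt{4}\right) + \frac{1}{-9074}}{18522} = \left(\left(-185 - 12\right) - \frac{1}{9074}\right) \frac{1}{18522} = \left(-197 - \frac{1}{9074}\right) \frac{1}{18522} = \left(- \frac{1787579}{9074}\right) \frac{1}{18522} = - \frac{1787579}{168068628}$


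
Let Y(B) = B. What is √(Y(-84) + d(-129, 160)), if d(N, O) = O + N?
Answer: I*√53 ≈ 7.2801*I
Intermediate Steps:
d(N, O) = N + O
√(Y(-84) + d(-129, 160)) = √(-84 + (-129 + 160)) = √(-84 + 31) = √(-53) = I*√53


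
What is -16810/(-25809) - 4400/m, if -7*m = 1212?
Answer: 22646970/868903 ≈ 26.064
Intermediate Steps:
m = -1212/7 (m = -⅐*1212 = -1212/7 ≈ -173.14)
-16810/(-25809) - 4400/m = -16810/(-25809) - 4400/(-1212/7) = -16810*(-1/25809) - 4400*(-7/1212) = 16810/25809 + 7700/303 = 22646970/868903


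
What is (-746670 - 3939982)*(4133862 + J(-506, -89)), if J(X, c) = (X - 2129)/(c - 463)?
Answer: -2673611307515317/138 ≈ -1.9374e+13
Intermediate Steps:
J(X, c) = (-2129 + X)/(-463 + c)
(-746670 - 3939982)*(4133862 + J(-506, -89)) = (-746670 - 3939982)*(4133862 + (-2129 - 506)/(-463 - 89)) = -4686652*(4133862 - 2635/(-552)) = -4686652*(4133862 - 1/552*(-2635)) = -4686652*(4133862 + 2635/552) = -4686652*2281894459/552 = -2673611307515317/138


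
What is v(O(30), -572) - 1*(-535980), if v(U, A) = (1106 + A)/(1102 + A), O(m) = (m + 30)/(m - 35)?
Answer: 142034967/265 ≈ 5.3598e+5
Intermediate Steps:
O(m) = (30 + m)/(-35 + m)
v(U, A) = (1106 + A)/(1102 + A)
v(O(30), -572) - 1*(-535980) = (1106 - 572)/(1102 - 572) - 1*(-535980) = 534/530 + 535980 = (1/530)*534 + 535980 = 267/265 + 535980 = 142034967/265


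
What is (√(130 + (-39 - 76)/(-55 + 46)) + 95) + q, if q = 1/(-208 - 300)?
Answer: 48259/508 + √1285/3 ≈ 106.95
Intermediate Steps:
q = -1/508 (q = 1/(-508) = -1/508 ≈ -0.0019685)
(√(130 + (-39 - 76)/(-55 + 46)) + 95) + q = (√(130 + (-39 - 76)/(-55 + 46)) + 95) - 1/508 = (√(130 - 115/(-9)) + 95) - 1/508 = (√(130 - 115*(-⅑)) + 95) - 1/508 = (√(130 + 115/9) + 95) - 1/508 = (√(1285/9) + 95) - 1/508 = (√1285/3 + 95) - 1/508 = (95 + √1285/3) - 1/508 = 48259/508 + √1285/3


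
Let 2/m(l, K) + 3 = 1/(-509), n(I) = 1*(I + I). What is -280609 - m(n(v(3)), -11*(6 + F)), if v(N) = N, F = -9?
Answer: -214384767/764 ≈ -2.8061e+5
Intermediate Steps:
n(I) = 2*I (n(I) = 1*(2*I) = 2*I)
m(l, K) = -509/764 (m(l, K) = 2/(-3 + 1/(-509)) = 2/(-3 - 1/509) = 2/(-1528/509) = 2*(-509/1528) = -509/764)
-280609 - m(n(v(3)), -11*(6 + F)) = -280609 - 1*(-509/764) = -280609 + 509/764 = -214384767/764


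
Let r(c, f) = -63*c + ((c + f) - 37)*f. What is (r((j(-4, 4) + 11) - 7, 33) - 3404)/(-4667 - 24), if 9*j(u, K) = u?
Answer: 10928/14073 ≈ 0.77652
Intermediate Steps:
j(u, K) = u/9
r(c, f) = -63*c + f*(-37 + c + f) (r(c, f) = -63*c + (-37 + c + f)*f = -63*c + f*(-37 + c + f))
(r((j(-4, 4) + 11) - 7, 33) - 3404)/(-4667 - 24) = ((33² - 63*(((⅑)*(-4) + 11) - 7) - 37*33 + (((⅑)*(-4) + 11) - 7)*33) - 3404)/(-4667 - 24) = ((1089 - 63*((-4/9 + 11) - 7) - 1221 + ((-4/9 + 11) - 7)*33) - 3404)/(-4691) = ((1089 - 63*(95/9 - 7) - 1221 + (95/9 - 7)*33) - 3404)*(-1/4691) = ((1089 - 63*32/9 - 1221 + (32/9)*33) - 3404)*(-1/4691) = ((1089 - 224 - 1221 + 352/3) - 3404)*(-1/4691) = (-716/3 - 3404)*(-1/4691) = -10928/3*(-1/4691) = 10928/14073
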